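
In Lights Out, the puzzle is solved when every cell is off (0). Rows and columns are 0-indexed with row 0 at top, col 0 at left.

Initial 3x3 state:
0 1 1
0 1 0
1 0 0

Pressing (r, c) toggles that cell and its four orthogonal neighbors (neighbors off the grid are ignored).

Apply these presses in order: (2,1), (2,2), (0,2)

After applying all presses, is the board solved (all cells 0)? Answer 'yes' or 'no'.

Answer: yes

Derivation:
After press 1 at (2,1):
0 1 1
0 0 0
0 1 1

After press 2 at (2,2):
0 1 1
0 0 1
0 0 0

After press 3 at (0,2):
0 0 0
0 0 0
0 0 0

Lights still on: 0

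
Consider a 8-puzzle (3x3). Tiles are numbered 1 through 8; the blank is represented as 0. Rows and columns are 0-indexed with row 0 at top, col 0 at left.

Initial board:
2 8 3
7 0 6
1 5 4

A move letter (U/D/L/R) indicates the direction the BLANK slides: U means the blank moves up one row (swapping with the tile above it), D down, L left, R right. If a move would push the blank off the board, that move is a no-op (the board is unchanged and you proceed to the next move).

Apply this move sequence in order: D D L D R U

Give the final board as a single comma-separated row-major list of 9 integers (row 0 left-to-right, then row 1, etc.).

Answer: 2, 8, 3, 7, 0, 6, 1, 5, 4

Derivation:
After move 1 (D):
2 8 3
7 5 6
1 0 4

After move 2 (D):
2 8 3
7 5 6
1 0 4

After move 3 (L):
2 8 3
7 5 6
0 1 4

After move 4 (D):
2 8 3
7 5 6
0 1 4

After move 5 (R):
2 8 3
7 5 6
1 0 4

After move 6 (U):
2 8 3
7 0 6
1 5 4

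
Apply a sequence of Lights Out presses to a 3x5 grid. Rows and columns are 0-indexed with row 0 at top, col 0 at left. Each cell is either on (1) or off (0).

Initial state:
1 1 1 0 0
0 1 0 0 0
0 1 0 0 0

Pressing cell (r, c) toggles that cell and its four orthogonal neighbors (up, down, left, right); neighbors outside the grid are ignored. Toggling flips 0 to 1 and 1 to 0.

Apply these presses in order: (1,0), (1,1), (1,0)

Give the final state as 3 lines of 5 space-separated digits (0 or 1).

After press 1 at (1,0):
0 1 1 0 0
1 0 0 0 0
1 1 0 0 0

After press 2 at (1,1):
0 0 1 0 0
0 1 1 0 0
1 0 0 0 0

After press 3 at (1,0):
1 0 1 0 0
1 0 1 0 0
0 0 0 0 0

Answer: 1 0 1 0 0
1 0 1 0 0
0 0 0 0 0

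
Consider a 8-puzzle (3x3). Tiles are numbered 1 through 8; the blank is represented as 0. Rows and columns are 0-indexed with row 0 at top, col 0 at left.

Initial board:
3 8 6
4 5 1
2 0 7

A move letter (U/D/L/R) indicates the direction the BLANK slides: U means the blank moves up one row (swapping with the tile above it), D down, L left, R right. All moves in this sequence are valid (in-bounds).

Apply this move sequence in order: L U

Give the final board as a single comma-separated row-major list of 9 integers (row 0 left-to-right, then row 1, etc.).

After move 1 (L):
3 8 6
4 5 1
0 2 7

After move 2 (U):
3 8 6
0 5 1
4 2 7

Answer: 3, 8, 6, 0, 5, 1, 4, 2, 7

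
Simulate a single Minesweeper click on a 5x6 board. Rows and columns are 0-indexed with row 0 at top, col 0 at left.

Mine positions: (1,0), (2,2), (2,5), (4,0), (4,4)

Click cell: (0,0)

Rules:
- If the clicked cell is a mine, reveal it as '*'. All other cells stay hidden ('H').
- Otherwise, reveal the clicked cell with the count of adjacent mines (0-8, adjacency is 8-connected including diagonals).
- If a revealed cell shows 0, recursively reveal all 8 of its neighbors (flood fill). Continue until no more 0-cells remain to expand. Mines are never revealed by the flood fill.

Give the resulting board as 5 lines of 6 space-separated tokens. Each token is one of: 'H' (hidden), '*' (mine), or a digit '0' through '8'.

1 H H H H H
H H H H H H
H H H H H H
H H H H H H
H H H H H H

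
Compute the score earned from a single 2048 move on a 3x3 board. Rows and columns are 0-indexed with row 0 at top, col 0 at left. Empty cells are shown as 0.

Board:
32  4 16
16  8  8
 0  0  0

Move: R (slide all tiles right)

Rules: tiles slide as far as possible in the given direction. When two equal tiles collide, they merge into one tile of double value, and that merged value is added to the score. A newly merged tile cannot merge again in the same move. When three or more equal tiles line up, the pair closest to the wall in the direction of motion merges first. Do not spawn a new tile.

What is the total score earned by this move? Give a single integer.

Slide right:
row 0: [32, 4, 16] -> [32, 4, 16]  score +0 (running 0)
row 1: [16, 8, 8] -> [0, 16, 16]  score +16 (running 16)
row 2: [0, 0, 0] -> [0, 0, 0]  score +0 (running 16)
Board after move:
32  4 16
 0 16 16
 0  0  0

Answer: 16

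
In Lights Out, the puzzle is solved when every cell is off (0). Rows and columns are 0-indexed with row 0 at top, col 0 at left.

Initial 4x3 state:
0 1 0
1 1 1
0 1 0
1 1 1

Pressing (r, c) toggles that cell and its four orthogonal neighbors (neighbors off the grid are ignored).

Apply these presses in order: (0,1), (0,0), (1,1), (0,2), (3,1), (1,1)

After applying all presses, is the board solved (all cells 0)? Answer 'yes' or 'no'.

After press 1 at (0,1):
1 0 1
1 0 1
0 1 0
1 1 1

After press 2 at (0,0):
0 1 1
0 0 1
0 1 0
1 1 1

After press 3 at (1,1):
0 0 1
1 1 0
0 0 0
1 1 1

After press 4 at (0,2):
0 1 0
1 1 1
0 0 0
1 1 1

After press 5 at (3,1):
0 1 0
1 1 1
0 1 0
0 0 0

After press 6 at (1,1):
0 0 0
0 0 0
0 0 0
0 0 0

Lights still on: 0

Answer: yes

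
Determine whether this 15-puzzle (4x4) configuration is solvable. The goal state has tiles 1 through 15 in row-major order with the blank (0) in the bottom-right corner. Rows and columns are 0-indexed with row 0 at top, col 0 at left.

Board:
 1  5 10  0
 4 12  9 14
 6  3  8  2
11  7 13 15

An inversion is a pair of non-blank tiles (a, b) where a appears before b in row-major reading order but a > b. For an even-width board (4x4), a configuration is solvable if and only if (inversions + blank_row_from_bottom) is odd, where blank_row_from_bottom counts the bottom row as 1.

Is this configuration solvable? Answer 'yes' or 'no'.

Answer: yes

Derivation:
Inversions: 37
Blank is in row 0 (0-indexed from top), which is row 4 counting from the bottom (bottom = 1).
37 + 4 = 41, which is odd, so the puzzle is solvable.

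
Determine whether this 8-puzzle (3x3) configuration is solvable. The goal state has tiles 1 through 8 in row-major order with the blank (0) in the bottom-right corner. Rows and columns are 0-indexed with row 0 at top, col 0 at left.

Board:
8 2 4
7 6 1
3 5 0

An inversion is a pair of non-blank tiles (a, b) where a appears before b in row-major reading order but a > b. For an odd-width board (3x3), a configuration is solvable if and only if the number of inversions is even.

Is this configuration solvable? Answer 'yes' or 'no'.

Inversions (pairs i<j in row-major order where tile[i] > tile[j] > 0): 17
17 is odd, so the puzzle is not solvable.

Answer: no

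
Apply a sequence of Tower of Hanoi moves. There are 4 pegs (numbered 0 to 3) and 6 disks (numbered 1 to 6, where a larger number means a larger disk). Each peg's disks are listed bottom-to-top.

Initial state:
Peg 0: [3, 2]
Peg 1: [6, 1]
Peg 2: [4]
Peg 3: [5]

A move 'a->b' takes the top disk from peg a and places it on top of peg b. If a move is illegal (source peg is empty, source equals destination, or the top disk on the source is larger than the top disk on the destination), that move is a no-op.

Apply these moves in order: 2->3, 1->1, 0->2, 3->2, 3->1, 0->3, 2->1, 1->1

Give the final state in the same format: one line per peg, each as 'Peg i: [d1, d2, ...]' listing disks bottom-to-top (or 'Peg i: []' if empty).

After move 1 (2->3):
Peg 0: [3, 2]
Peg 1: [6, 1]
Peg 2: []
Peg 3: [5, 4]

After move 2 (1->1):
Peg 0: [3, 2]
Peg 1: [6, 1]
Peg 2: []
Peg 3: [5, 4]

After move 3 (0->2):
Peg 0: [3]
Peg 1: [6, 1]
Peg 2: [2]
Peg 3: [5, 4]

After move 4 (3->2):
Peg 0: [3]
Peg 1: [6, 1]
Peg 2: [2]
Peg 3: [5, 4]

After move 5 (3->1):
Peg 0: [3]
Peg 1: [6, 1]
Peg 2: [2]
Peg 3: [5, 4]

After move 6 (0->3):
Peg 0: []
Peg 1: [6, 1]
Peg 2: [2]
Peg 3: [5, 4, 3]

After move 7 (2->1):
Peg 0: []
Peg 1: [6, 1]
Peg 2: [2]
Peg 3: [5, 4, 3]

After move 8 (1->1):
Peg 0: []
Peg 1: [6, 1]
Peg 2: [2]
Peg 3: [5, 4, 3]

Answer: Peg 0: []
Peg 1: [6, 1]
Peg 2: [2]
Peg 3: [5, 4, 3]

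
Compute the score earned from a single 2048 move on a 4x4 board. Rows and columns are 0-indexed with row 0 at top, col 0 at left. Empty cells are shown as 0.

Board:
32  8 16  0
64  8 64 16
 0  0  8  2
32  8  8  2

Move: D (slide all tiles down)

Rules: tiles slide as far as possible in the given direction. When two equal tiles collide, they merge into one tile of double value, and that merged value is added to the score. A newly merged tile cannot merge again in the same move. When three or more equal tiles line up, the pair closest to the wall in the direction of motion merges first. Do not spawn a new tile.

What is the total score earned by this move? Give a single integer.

Slide down:
col 0: [32, 64, 0, 32] -> [0, 32, 64, 32]  score +0 (running 0)
col 1: [8, 8, 0, 8] -> [0, 0, 8, 16]  score +16 (running 16)
col 2: [16, 64, 8, 8] -> [0, 16, 64, 16]  score +16 (running 32)
col 3: [0, 16, 2, 2] -> [0, 0, 16, 4]  score +4 (running 36)
Board after move:
 0  0  0  0
32  0 16  0
64  8 64 16
32 16 16  4

Answer: 36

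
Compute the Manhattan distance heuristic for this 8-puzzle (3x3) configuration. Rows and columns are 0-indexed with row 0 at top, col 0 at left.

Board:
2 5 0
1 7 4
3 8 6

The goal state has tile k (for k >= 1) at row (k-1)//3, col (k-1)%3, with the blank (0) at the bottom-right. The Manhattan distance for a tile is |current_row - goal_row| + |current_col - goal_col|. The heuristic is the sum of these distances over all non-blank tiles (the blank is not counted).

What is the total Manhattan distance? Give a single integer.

Tile 2: at (0,0), goal (0,1), distance |0-0|+|0-1| = 1
Tile 5: at (0,1), goal (1,1), distance |0-1|+|1-1| = 1
Tile 1: at (1,0), goal (0,0), distance |1-0|+|0-0| = 1
Tile 7: at (1,1), goal (2,0), distance |1-2|+|1-0| = 2
Tile 4: at (1,2), goal (1,0), distance |1-1|+|2-0| = 2
Tile 3: at (2,0), goal (0,2), distance |2-0|+|0-2| = 4
Tile 8: at (2,1), goal (2,1), distance |2-2|+|1-1| = 0
Tile 6: at (2,2), goal (1,2), distance |2-1|+|2-2| = 1
Sum: 1 + 1 + 1 + 2 + 2 + 4 + 0 + 1 = 12

Answer: 12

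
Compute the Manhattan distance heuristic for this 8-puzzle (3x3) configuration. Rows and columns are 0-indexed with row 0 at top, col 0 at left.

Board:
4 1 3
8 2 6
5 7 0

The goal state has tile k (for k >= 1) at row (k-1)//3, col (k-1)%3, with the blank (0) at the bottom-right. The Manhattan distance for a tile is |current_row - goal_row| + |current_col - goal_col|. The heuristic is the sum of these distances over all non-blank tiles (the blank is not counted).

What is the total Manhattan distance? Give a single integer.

Answer: 8

Derivation:
Tile 4: at (0,0), goal (1,0), distance |0-1|+|0-0| = 1
Tile 1: at (0,1), goal (0,0), distance |0-0|+|1-0| = 1
Tile 3: at (0,2), goal (0,2), distance |0-0|+|2-2| = 0
Tile 8: at (1,0), goal (2,1), distance |1-2|+|0-1| = 2
Tile 2: at (1,1), goal (0,1), distance |1-0|+|1-1| = 1
Tile 6: at (1,2), goal (1,2), distance |1-1|+|2-2| = 0
Tile 5: at (2,0), goal (1,1), distance |2-1|+|0-1| = 2
Tile 7: at (2,1), goal (2,0), distance |2-2|+|1-0| = 1
Sum: 1 + 1 + 0 + 2 + 1 + 0 + 2 + 1 = 8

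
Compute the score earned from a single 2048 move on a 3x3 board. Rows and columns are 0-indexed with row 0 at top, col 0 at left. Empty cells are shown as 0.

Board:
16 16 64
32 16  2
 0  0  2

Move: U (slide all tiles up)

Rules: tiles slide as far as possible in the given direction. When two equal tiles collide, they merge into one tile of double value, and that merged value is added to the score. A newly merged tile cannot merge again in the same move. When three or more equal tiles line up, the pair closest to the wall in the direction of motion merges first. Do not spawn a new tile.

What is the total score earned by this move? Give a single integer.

Answer: 36

Derivation:
Slide up:
col 0: [16, 32, 0] -> [16, 32, 0]  score +0 (running 0)
col 1: [16, 16, 0] -> [32, 0, 0]  score +32 (running 32)
col 2: [64, 2, 2] -> [64, 4, 0]  score +4 (running 36)
Board after move:
16 32 64
32  0  4
 0  0  0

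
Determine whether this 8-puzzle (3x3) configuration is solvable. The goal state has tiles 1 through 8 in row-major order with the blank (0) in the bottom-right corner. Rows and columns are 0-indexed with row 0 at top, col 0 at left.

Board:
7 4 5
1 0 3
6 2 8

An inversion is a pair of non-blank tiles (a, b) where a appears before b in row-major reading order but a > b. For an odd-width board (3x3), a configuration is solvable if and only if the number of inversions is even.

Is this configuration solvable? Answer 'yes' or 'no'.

Answer: yes

Derivation:
Inversions (pairs i<j in row-major order where tile[i] > tile[j] > 0): 14
14 is even, so the puzzle is solvable.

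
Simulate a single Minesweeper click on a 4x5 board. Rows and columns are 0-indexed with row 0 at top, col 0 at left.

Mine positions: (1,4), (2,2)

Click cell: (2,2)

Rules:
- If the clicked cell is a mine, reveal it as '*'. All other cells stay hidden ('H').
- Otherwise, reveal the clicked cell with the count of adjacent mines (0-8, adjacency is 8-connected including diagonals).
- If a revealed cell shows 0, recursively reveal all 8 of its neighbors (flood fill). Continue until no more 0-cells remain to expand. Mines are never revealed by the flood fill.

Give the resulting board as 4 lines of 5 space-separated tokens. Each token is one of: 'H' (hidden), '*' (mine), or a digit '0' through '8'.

H H H H H
H H H H H
H H * H H
H H H H H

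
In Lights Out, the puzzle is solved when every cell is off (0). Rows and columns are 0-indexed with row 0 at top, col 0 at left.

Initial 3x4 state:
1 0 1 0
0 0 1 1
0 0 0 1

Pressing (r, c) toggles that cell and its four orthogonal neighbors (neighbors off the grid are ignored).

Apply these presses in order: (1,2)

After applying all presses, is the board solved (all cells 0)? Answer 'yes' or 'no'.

Answer: no

Derivation:
After press 1 at (1,2):
1 0 0 0
0 1 0 0
0 0 1 1

Lights still on: 4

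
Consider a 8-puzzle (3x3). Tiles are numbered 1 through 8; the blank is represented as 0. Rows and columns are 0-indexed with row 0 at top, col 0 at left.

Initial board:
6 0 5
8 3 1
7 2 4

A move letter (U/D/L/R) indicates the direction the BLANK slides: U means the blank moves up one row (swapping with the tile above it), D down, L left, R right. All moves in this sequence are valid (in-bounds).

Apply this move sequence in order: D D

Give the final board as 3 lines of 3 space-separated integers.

After move 1 (D):
6 3 5
8 0 1
7 2 4

After move 2 (D):
6 3 5
8 2 1
7 0 4

Answer: 6 3 5
8 2 1
7 0 4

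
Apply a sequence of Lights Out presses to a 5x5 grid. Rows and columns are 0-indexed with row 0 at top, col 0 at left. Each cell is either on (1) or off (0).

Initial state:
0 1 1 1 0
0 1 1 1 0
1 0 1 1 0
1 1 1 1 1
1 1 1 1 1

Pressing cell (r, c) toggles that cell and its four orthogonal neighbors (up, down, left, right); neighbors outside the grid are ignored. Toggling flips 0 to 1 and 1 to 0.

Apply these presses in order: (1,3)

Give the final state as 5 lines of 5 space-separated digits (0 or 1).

After press 1 at (1,3):
0 1 1 0 0
0 1 0 0 1
1 0 1 0 0
1 1 1 1 1
1 1 1 1 1

Answer: 0 1 1 0 0
0 1 0 0 1
1 0 1 0 0
1 1 1 1 1
1 1 1 1 1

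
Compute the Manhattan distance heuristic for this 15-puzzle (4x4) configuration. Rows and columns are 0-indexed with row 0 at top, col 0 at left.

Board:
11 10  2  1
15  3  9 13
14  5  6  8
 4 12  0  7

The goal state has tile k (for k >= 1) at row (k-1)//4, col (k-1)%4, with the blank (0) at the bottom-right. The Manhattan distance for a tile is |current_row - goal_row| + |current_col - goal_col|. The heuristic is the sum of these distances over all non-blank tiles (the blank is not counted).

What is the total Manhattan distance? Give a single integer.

Answer: 43

Derivation:
Tile 11: (0,0)->(2,2) = 4
Tile 10: (0,1)->(2,1) = 2
Tile 2: (0,2)->(0,1) = 1
Tile 1: (0,3)->(0,0) = 3
Tile 15: (1,0)->(3,2) = 4
Tile 3: (1,1)->(0,2) = 2
Tile 9: (1,2)->(2,0) = 3
Tile 13: (1,3)->(3,0) = 5
Tile 14: (2,0)->(3,1) = 2
Tile 5: (2,1)->(1,0) = 2
Tile 6: (2,2)->(1,1) = 2
Tile 8: (2,3)->(1,3) = 1
Tile 4: (3,0)->(0,3) = 6
Tile 12: (3,1)->(2,3) = 3
Tile 7: (3,3)->(1,2) = 3
Sum: 4 + 2 + 1 + 3 + 4 + 2 + 3 + 5 + 2 + 2 + 2 + 1 + 6 + 3 + 3 = 43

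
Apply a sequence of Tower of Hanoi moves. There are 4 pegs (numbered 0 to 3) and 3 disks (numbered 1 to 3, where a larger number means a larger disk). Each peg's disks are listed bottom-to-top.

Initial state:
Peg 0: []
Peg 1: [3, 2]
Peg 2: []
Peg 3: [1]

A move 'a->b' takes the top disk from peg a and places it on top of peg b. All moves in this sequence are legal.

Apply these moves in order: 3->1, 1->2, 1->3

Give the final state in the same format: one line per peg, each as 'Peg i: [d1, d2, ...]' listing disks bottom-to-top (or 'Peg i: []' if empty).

After move 1 (3->1):
Peg 0: []
Peg 1: [3, 2, 1]
Peg 2: []
Peg 3: []

After move 2 (1->2):
Peg 0: []
Peg 1: [3, 2]
Peg 2: [1]
Peg 3: []

After move 3 (1->3):
Peg 0: []
Peg 1: [3]
Peg 2: [1]
Peg 3: [2]

Answer: Peg 0: []
Peg 1: [3]
Peg 2: [1]
Peg 3: [2]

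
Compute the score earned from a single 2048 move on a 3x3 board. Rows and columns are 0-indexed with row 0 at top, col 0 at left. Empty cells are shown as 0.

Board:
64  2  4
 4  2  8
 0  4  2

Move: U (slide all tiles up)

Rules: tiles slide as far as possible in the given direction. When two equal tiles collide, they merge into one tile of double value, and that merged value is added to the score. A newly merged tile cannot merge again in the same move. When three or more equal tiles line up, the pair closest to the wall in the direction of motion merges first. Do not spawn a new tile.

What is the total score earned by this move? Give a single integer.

Slide up:
col 0: [64, 4, 0] -> [64, 4, 0]  score +0 (running 0)
col 1: [2, 2, 4] -> [4, 4, 0]  score +4 (running 4)
col 2: [4, 8, 2] -> [4, 8, 2]  score +0 (running 4)
Board after move:
64  4  4
 4  4  8
 0  0  2

Answer: 4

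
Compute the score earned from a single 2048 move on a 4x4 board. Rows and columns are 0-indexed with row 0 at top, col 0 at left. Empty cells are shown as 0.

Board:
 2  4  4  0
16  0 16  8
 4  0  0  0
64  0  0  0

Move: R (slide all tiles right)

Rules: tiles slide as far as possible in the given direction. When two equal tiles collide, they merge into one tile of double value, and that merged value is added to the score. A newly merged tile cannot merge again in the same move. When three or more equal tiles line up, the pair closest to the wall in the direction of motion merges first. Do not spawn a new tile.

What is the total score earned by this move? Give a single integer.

Slide right:
row 0: [2, 4, 4, 0] -> [0, 0, 2, 8]  score +8 (running 8)
row 1: [16, 0, 16, 8] -> [0, 0, 32, 8]  score +32 (running 40)
row 2: [4, 0, 0, 0] -> [0, 0, 0, 4]  score +0 (running 40)
row 3: [64, 0, 0, 0] -> [0, 0, 0, 64]  score +0 (running 40)
Board after move:
 0  0  2  8
 0  0 32  8
 0  0  0  4
 0  0  0 64

Answer: 40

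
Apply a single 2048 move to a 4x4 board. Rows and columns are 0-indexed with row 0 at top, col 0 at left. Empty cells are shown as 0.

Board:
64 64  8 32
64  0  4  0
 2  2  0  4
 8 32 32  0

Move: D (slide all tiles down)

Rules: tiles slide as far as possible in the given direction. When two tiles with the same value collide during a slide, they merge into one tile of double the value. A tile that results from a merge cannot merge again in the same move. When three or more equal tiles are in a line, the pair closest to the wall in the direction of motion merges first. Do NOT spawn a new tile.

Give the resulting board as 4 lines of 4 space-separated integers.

Answer:   0   0   0   0
128  64   8   0
  2   2   4  32
  8  32  32   4

Derivation:
Slide down:
col 0: [64, 64, 2, 8] -> [0, 128, 2, 8]
col 1: [64, 0, 2, 32] -> [0, 64, 2, 32]
col 2: [8, 4, 0, 32] -> [0, 8, 4, 32]
col 3: [32, 0, 4, 0] -> [0, 0, 32, 4]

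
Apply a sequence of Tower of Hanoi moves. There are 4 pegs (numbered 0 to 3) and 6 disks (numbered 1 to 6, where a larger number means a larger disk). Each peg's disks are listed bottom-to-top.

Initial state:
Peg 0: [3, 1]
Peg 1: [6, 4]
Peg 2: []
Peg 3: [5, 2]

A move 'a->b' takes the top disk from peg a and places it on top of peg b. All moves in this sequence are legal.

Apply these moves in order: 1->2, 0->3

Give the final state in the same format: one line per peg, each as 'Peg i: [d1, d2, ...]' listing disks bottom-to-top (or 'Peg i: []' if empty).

Answer: Peg 0: [3]
Peg 1: [6]
Peg 2: [4]
Peg 3: [5, 2, 1]

Derivation:
After move 1 (1->2):
Peg 0: [3, 1]
Peg 1: [6]
Peg 2: [4]
Peg 3: [5, 2]

After move 2 (0->3):
Peg 0: [3]
Peg 1: [6]
Peg 2: [4]
Peg 3: [5, 2, 1]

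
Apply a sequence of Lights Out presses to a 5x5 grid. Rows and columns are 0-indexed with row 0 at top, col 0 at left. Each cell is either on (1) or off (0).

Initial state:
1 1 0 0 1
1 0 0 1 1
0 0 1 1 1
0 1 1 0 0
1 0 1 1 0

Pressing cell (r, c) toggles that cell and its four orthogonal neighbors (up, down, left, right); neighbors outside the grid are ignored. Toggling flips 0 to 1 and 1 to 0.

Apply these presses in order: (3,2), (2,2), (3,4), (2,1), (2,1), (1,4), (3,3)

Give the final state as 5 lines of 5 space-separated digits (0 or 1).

After press 1 at (3,2):
1 1 0 0 1
1 0 0 1 1
0 0 0 1 1
0 0 0 1 0
1 0 0 1 0

After press 2 at (2,2):
1 1 0 0 1
1 0 1 1 1
0 1 1 0 1
0 0 1 1 0
1 0 0 1 0

After press 3 at (3,4):
1 1 0 0 1
1 0 1 1 1
0 1 1 0 0
0 0 1 0 1
1 0 0 1 1

After press 4 at (2,1):
1 1 0 0 1
1 1 1 1 1
1 0 0 0 0
0 1 1 0 1
1 0 0 1 1

After press 5 at (2,1):
1 1 0 0 1
1 0 1 1 1
0 1 1 0 0
0 0 1 0 1
1 0 0 1 1

After press 6 at (1,4):
1 1 0 0 0
1 0 1 0 0
0 1 1 0 1
0 0 1 0 1
1 0 0 1 1

After press 7 at (3,3):
1 1 0 0 0
1 0 1 0 0
0 1 1 1 1
0 0 0 1 0
1 0 0 0 1

Answer: 1 1 0 0 0
1 0 1 0 0
0 1 1 1 1
0 0 0 1 0
1 0 0 0 1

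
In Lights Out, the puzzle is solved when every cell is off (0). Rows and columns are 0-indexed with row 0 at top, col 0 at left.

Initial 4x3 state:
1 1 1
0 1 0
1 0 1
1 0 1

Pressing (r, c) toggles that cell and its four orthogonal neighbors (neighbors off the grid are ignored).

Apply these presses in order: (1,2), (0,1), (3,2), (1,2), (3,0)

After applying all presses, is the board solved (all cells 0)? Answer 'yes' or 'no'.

Answer: yes

Derivation:
After press 1 at (1,2):
1 1 0
0 0 1
1 0 0
1 0 1

After press 2 at (0,1):
0 0 1
0 1 1
1 0 0
1 0 1

After press 3 at (3,2):
0 0 1
0 1 1
1 0 1
1 1 0

After press 4 at (1,2):
0 0 0
0 0 0
1 0 0
1 1 0

After press 5 at (3,0):
0 0 0
0 0 0
0 0 0
0 0 0

Lights still on: 0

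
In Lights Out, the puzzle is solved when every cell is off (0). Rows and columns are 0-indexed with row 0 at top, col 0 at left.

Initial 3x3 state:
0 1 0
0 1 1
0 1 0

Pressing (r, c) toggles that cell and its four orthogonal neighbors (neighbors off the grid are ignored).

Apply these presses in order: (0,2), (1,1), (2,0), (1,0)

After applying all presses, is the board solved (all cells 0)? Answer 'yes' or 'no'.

Answer: no

Derivation:
After press 1 at (0,2):
0 0 1
0 1 0
0 1 0

After press 2 at (1,1):
0 1 1
1 0 1
0 0 0

After press 3 at (2,0):
0 1 1
0 0 1
1 1 0

After press 4 at (1,0):
1 1 1
1 1 1
0 1 0

Lights still on: 7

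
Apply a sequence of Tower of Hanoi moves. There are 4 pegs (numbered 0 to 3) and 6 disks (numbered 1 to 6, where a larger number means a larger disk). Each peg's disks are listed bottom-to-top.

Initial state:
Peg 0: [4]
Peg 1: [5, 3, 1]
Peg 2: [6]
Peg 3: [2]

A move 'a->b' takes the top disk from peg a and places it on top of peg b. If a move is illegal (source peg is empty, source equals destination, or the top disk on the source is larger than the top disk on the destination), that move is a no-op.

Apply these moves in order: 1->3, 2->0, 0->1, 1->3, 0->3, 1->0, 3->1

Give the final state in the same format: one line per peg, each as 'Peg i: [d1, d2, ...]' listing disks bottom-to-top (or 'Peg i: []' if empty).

After move 1 (1->3):
Peg 0: [4]
Peg 1: [5, 3]
Peg 2: [6]
Peg 3: [2, 1]

After move 2 (2->0):
Peg 0: [4]
Peg 1: [5, 3]
Peg 2: [6]
Peg 3: [2, 1]

After move 3 (0->1):
Peg 0: [4]
Peg 1: [5, 3]
Peg 2: [6]
Peg 3: [2, 1]

After move 4 (1->3):
Peg 0: [4]
Peg 1: [5, 3]
Peg 2: [6]
Peg 3: [2, 1]

After move 5 (0->3):
Peg 0: [4]
Peg 1: [5, 3]
Peg 2: [6]
Peg 3: [2, 1]

After move 6 (1->0):
Peg 0: [4, 3]
Peg 1: [5]
Peg 2: [6]
Peg 3: [2, 1]

After move 7 (3->1):
Peg 0: [4, 3]
Peg 1: [5, 1]
Peg 2: [6]
Peg 3: [2]

Answer: Peg 0: [4, 3]
Peg 1: [5, 1]
Peg 2: [6]
Peg 3: [2]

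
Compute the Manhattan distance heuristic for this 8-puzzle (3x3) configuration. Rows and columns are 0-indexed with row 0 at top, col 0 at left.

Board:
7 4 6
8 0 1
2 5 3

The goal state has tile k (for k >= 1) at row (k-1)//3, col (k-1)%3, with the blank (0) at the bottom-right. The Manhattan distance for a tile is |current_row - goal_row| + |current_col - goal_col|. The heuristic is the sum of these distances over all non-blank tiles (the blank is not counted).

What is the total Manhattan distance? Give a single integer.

Tile 7: (0,0)->(2,0) = 2
Tile 4: (0,1)->(1,0) = 2
Tile 6: (0,2)->(1,2) = 1
Tile 8: (1,0)->(2,1) = 2
Tile 1: (1,2)->(0,0) = 3
Tile 2: (2,0)->(0,1) = 3
Tile 5: (2,1)->(1,1) = 1
Tile 3: (2,2)->(0,2) = 2
Sum: 2 + 2 + 1 + 2 + 3 + 3 + 1 + 2 = 16

Answer: 16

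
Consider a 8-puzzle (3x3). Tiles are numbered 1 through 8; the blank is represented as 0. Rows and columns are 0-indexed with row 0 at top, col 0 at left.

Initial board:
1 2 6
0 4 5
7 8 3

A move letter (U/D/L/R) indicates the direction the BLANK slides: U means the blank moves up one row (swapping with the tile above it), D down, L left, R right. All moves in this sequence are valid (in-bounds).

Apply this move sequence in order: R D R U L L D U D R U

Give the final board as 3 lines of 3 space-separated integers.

Answer: 1 2 6
7 0 8
3 4 5

Derivation:
After move 1 (R):
1 2 6
4 0 5
7 8 3

After move 2 (D):
1 2 6
4 8 5
7 0 3

After move 3 (R):
1 2 6
4 8 5
7 3 0

After move 4 (U):
1 2 6
4 8 0
7 3 5

After move 5 (L):
1 2 6
4 0 8
7 3 5

After move 6 (L):
1 2 6
0 4 8
7 3 5

After move 7 (D):
1 2 6
7 4 8
0 3 5

After move 8 (U):
1 2 6
0 4 8
7 3 5

After move 9 (D):
1 2 6
7 4 8
0 3 5

After move 10 (R):
1 2 6
7 4 8
3 0 5

After move 11 (U):
1 2 6
7 0 8
3 4 5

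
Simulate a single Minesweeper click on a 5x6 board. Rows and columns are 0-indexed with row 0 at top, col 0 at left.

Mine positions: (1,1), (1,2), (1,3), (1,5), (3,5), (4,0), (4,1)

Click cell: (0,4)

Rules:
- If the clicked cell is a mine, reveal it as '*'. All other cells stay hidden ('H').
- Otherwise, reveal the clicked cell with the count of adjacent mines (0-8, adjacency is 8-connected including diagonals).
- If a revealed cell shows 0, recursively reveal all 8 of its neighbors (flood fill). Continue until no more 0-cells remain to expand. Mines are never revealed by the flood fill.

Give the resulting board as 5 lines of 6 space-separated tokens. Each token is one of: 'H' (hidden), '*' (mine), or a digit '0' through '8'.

H H H H 2 H
H H H H H H
H H H H H H
H H H H H H
H H H H H H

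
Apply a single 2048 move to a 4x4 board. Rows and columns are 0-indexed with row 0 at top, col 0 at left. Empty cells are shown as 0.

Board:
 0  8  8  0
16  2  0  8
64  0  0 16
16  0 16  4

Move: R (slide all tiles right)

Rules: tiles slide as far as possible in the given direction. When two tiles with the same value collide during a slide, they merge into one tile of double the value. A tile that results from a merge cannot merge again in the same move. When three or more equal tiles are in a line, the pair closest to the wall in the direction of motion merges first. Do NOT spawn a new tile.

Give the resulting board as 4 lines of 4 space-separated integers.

Slide right:
row 0: [0, 8, 8, 0] -> [0, 0, 0, 16]
row 1: [16, 2, 0, 8] -> [0, 16, 2, 8]
row 2: [64, 0, 0, 16] -> [0, 0, 64, 16]
row 3: [16, 0, 16, 4] -> [0, 0, 32, 4]

Answer:  0  0  0 16
 0 16  2  8
 0  0 64 16
 0  0 32  4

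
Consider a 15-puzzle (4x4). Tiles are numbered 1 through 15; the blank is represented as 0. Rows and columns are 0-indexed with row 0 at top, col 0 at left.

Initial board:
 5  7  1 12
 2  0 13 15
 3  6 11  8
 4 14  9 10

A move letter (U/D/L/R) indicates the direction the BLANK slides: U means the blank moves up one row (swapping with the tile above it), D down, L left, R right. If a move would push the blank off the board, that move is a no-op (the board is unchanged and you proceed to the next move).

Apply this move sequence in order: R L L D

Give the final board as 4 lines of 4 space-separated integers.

After move 1 (R):
 5  7  1 12
 2 13  0 15
 3  6 11  8
 4 14  9 10

After move 2 (L):
 5  7  1 12
 2  0 13 15
 3  6 11  8
 4 14  9 10

After move 3 (L):
 5  7  1 12
 0  2 13 15
 3  6 11  8
 4 14  9 10

After move 4 (D):
 5  7  1 12
 3  2 13 15
 0  6 11  8
 4 14  9 10

Answer:  5  7  1 12
 3  2 13 15
 0  6 11  8
 4 14  9 10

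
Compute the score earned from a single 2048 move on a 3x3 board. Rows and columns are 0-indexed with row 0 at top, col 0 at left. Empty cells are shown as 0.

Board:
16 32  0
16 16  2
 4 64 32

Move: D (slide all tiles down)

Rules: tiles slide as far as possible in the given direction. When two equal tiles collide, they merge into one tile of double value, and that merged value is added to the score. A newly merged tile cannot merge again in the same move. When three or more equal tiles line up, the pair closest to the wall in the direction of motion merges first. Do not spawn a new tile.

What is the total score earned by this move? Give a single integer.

Answer: 32

Derivation:
Slide down:
col 0: [16, 16, 4] -> [0, 32, 4]  score +32 (running 32)
col 1: [32, 16, 64] -> [32, 16, 64]  score +0 (running 32)
col 2: [0, 2, 32] -> [0, 2, 32]  score +0 (running 32)
Board after move:
 0 32  0
32 16  2
 4 64 32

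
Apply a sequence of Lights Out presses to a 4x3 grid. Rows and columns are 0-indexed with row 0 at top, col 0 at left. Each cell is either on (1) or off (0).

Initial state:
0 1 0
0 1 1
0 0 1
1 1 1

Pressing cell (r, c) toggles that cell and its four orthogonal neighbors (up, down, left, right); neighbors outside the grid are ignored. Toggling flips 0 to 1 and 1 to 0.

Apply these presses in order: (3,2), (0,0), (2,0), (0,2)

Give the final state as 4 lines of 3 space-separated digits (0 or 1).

Answer: 1 1 1
0 1 0
1 1 0
0 0 0

Derivation:
After press 1 at (3,2):
0 1 0
0 1 1
0 0 0
1 0 0

After press 2 at (0,0):
1 0 0
1 1 1
0 0 0
1 0 0

After press 3 at (2,0):
1 0 0
0 1 1
1 1 0
0 0 0

After press 4 at (0,2):
1 1 1
0 1 0
1 1 0
0 0 0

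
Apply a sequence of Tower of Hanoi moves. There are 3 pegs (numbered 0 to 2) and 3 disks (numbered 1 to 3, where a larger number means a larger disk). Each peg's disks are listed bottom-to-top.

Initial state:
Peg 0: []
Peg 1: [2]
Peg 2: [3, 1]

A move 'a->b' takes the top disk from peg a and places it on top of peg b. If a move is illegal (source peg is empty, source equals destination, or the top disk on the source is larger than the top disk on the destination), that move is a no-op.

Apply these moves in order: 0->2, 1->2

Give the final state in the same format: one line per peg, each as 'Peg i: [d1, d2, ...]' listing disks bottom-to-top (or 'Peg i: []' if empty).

After move 1 (0->2):
Peg 0: []
Peg 1: [2]
Peg 2: [3, 1]

After move 2 (1->2):
Peg 0: []
Peg 1: [2]
Peg 2: [3, 1]

Answer: Peg 0: []
Peg 1: [2]
Peg 2: [3, 1]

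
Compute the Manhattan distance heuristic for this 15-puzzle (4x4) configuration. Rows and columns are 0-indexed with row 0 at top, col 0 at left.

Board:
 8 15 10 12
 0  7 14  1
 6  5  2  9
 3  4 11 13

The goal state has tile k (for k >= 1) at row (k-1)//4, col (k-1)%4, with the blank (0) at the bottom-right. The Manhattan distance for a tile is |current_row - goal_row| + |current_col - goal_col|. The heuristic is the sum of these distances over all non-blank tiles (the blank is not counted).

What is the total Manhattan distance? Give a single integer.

Tile 8: at (0,0), goal (1,3), distance |0-1|+|0-3| = 4
Tile 15: at (0,1), goal (3,2), distance |0-3|+|1-2| = 4
Tile 10: at (0,2), goal (2,1), distance |0-2|+|2-1| = 3
Tile 12: at (0,3), goal (2,3), distance |0-2|+|3-3| = 2
Tile 7: at (1,1), goal (1,2), distance |1-1|+|1-2| = 1
Tile 14: at (1,2), goal (3,1), distance |1-3|+|2-1| = 3
Tile 1: at (1,3), goal (0,0), distance |1-0|+|3-0| = 4
Tile 6: at (2,0), goal (1,1), distance |2-1|+|0-1| = 2
Tile 5: at (2,1), goal (1,0), distance |2-1|+|1-0| = 2
Tile 2: at (2,2), goal (0,1), distance |2-0|+|2-1| = 3
Tile 9: at (2,3), goal (2,0), distance |2-2|+|3-0| = 3
Tile 3: at (3,0), goal (0,2), distance |3-0|+|0-2| = 5
Tile 4: at (3,1), goal (0,3), distance |3-0|+|1-3| = 5
Tile 11: at (3,2), goal (2,2), distance |3-2|+|2-2| = 1
Tile 13: at (3,3), goal (3,0), distance |3-3|+|3-0| = 3
Sum: 4 + 4 + 3 + 2 + 1 + 3 + 4 + 2 + 2 + 3 + 3 + 5 + 5 + 1 + 3 = 45

Answer: 45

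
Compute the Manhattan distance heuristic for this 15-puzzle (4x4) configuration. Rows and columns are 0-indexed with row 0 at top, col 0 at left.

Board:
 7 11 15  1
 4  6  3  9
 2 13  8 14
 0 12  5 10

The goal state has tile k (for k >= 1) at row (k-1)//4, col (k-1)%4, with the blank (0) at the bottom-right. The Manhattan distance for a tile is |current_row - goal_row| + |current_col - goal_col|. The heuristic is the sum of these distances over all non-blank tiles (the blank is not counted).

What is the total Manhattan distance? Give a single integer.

Tile 7: (0,0)->(1,2) = 3
Tile 11: (0,1)->(2,2) = 3
Tile 15: (0,2)->(3,2) = 3
Tile 1: (0,3)->(0,0) = 3
Tile 4: (1,0)->(0,3) = 4
Tile 6: (1,1)->(1,1) = 0
Tile 3: (1,2)->(0,2) = 1
Tile 9: (1,3)->(2,0) = 4
Tile 2: (2,0)->(0,1) = 3
Tile 13: (2,1)->(3,0) = 2
Tile 8: (2,2)->(1,3) = 2
Tile 14: (2,3)->(3,1) = 3
Tile 12: (3,1)->(2,3) = 3
Tile 5: (3,2)->(1,0) = 4
Tile 10: (3,3)->(2,1) = 3
Sum: 3 + 3 + 3 + 3 + 4 + 0 + 1 + 4 + 3 + 2 + 2 + 3 + 3 + 4 + 3 = 41

Answer: 41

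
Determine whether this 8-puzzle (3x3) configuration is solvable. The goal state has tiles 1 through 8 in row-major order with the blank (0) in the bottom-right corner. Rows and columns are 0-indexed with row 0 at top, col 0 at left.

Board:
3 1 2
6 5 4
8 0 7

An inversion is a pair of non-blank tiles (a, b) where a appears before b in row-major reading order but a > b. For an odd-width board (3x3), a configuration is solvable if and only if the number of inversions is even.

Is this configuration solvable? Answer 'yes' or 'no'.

Inversions (pairs i<j in row-major order where tile[i] > tile[j] > 0): 6
6 is even, so the puzzle is solvable.

Answer: yes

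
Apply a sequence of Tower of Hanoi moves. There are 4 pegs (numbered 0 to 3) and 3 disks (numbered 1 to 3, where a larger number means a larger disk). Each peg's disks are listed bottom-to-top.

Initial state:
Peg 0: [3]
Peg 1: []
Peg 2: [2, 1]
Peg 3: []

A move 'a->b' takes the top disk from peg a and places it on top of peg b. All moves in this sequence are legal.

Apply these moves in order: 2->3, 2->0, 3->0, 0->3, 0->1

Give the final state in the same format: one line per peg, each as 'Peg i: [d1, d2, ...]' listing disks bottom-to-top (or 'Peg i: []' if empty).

Answer: Peg 0: [3]
Peg 1: [2]
Peg 2: []
Peg 3: [1]

Derivation:
After move 1 (2->3):
Peg 0: [3]
Peg 1: []
Peg 2: [2]
Peg 3: [1]

After move 2 (2->0):
Peg 0: [3, 2]
Peg 1: []
Peg 2: []
Peg 3: [1]

After move 3 (3->0):
Peg 0: [3, 2, 1]
Peg 1: []
Peg 2: []
Peg 3: []

After move 4 (0->3):
Peg 0: [3, 2]
Peg 1: []
Peg 2: []
Peg 3: [1]

After move 5 (0->1):
Peg 0: [3]
Peg 1: [2]
Peg 2: []
Peg 3: [1]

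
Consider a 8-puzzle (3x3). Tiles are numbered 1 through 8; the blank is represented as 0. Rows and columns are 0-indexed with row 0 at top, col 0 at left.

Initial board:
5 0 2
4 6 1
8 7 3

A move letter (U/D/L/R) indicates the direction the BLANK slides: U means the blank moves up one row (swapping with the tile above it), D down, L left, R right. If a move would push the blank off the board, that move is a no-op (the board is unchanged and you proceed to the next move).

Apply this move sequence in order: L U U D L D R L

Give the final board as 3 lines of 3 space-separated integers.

Answer: 4 5 2
8 6 1
0 7 3

Derivation:
After move 1 (L):
0 5 2
4 6 1
8 7 3

After move 2 (U):
0 5 2
4 6 1
8 7 3

After move 3 (U):
0 5 2
4 6 1
8 7 3

After move 4 (D):
4 5 2
0 6 1
8 7 3

After move 5 (L):
4 5 2
0 6 1
8 7 3

After move 6 (D):
4 5 2
8 6 1
0 7 3

After move 7 (R):
4 5 2
8 6 1
7 0 3

After move 8 (L):
4 5 2
8 6 1
0 7 3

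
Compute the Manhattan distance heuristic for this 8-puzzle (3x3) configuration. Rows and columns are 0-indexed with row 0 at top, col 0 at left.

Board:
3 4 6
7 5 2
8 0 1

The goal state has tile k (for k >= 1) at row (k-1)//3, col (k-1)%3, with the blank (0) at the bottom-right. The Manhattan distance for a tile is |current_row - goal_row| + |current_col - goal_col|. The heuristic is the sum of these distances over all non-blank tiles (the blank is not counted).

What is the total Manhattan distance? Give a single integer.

Answer: 13

Derivation:
Tile 3: at (0,0), goal (0,2), distance |0-0|+|0-2| = 2
Tile 4: at (0,1), goal (1,0), distance |0-1|+|1-0| = 2
Tile 6: at (0,2), goal (1,2), distance |0-1|+|2-2| = 1
Tile 7: at (1,0), goal (2,0), distance |1-2|+|0-0| = 1
Tile 5: at (1,1), goal (1,1), distance |1-1|+|1-1| = 0
Tile 2: at (1,2), goal (0,1), distance |1-0|+|2-1| = 2
Tile 8: at (2,0), goal (2,1), distance |2-2|+|0-1| = 1
Tile 1: at (2,2), goal (0,0), distance |2-0|+|2-0| = 4
Sum: 2 + 2 + 1 + 1 + 0 + 2 + 1 + 4 = 13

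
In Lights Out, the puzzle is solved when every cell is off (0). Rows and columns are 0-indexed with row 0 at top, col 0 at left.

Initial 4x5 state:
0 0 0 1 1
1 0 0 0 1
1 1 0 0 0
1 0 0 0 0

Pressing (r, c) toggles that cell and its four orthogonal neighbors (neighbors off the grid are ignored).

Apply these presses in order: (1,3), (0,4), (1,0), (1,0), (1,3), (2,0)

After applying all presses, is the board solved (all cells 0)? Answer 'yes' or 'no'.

Answer: yes

Derivation:
After press 1 at (1,3):
0 0 0 0 1
1 0 1 1 0
1 1 0 1 0
1 0 0 0 0

After press 2 at (0,4):
0 0 0 1 0
1 0 1 1 1
1 1 0 1 0
1 0 0 0 0

After press 3 at (1,0):
1 0 0 1 0
0 1 1 1 1
0 1 0 1 0
1 0 0 0 0

After press 4 at (1,0):
0 0 0 1 0
1 0 1 1 1
1 1 0 1 0
1 0 0 0 0

After press 5 at (1,3):
0 0 0 0 0
1 0 0 0 0
1 1 0 0 0
1 0 0 0 0

After press 6 at (2,0):
0 0 0 0 0
0 0 0 0 0
0 0 0 0 0
0 0 0 0 0

Lights still on: 0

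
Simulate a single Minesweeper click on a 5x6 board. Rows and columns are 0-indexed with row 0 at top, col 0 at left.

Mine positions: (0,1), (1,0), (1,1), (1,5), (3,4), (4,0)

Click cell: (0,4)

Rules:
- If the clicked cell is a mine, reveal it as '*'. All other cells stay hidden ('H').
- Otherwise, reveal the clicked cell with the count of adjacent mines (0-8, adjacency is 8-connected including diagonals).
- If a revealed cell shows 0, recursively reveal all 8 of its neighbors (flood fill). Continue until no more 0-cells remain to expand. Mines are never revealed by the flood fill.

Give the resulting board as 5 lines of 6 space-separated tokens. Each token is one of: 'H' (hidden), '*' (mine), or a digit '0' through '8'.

H H H H 1 H
H H H H H H
H H H H H H
H H H H H H
H H H H H H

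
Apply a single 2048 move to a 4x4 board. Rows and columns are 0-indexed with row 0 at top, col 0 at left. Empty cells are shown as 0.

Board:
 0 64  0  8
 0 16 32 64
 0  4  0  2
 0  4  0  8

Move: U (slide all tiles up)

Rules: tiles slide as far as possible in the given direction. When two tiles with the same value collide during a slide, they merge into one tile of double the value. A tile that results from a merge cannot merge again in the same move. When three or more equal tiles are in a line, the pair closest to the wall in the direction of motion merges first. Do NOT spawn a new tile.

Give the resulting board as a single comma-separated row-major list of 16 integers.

Answer: 0, 64, 32, 8, 0, 16, 0, 64, 0, 8, 0, 2, 0, 0, 0, 8

Derivation:
Slide up:
col 0: [0, 0, 0, 0] -> [0, 0, 0, 0]
col 1: [64, 16, 4, 4] -> [64, 16, 8, 0]
col 2: [0, 32, 0, 0] -> [32, 0, 0, 0]
col 3: [8, 64, 2, 8] -> [8, 64, 2, 8]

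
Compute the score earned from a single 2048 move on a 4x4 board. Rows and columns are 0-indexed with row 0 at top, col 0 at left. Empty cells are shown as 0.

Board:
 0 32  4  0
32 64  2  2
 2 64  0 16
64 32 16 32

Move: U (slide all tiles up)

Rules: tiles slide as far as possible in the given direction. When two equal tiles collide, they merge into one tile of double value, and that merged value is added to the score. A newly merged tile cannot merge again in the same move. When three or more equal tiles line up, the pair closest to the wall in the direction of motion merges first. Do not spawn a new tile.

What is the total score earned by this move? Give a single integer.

Slide up:
col 0: [0, 32, 2, 64] -> [32, 2, 64, 0]  score +0 (running 0)
col 1: [32, 64, 64, 32] -> [32, 128, 32, 0]  score +128 (running 128)
col 2: [4, 2, 0, 16] -> [4, 2, 16, 0]  score +0 (running 128)
col 3: [0, 2, 16, 32] -> [2, 16, 32, 0]  score +0 (running 128)
Board after move:
 32  32   4   2
  2 128   2  16
 64  32  16  32
  0   0   0   0

Answer: 128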